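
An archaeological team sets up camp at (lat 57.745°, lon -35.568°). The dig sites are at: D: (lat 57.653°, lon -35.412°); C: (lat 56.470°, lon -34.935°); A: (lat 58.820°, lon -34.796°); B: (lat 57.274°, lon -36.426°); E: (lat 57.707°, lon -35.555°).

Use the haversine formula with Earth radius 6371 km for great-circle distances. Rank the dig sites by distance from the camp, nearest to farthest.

Distances from the camp:
E (lat 57.707°, lon -35.555°): 4.3 km
D (lat 57.653°, lon -35.412°): 13.8 km
B (lat 57.274°, lon -36.426°): 73.3 km
A (lat 58.820°, lon -34.796°): 127.8 km
C (lat 56.470°, lon -34.935°): 146.8 km

E, D, B, A, C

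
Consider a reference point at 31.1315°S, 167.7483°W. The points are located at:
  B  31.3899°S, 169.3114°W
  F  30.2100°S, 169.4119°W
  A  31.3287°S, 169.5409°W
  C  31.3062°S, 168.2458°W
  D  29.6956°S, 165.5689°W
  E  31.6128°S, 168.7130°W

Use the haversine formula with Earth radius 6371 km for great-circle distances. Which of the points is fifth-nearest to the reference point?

F

Distances from the reference point (31.1315°S, 167.7483°W):
C: 51.1 km
E: 106.1 km
B: 151.3 km
A: 171.8 km
F: 189.2 km
D: 263.0 km
The fifth-nearest is F at 189.2 km.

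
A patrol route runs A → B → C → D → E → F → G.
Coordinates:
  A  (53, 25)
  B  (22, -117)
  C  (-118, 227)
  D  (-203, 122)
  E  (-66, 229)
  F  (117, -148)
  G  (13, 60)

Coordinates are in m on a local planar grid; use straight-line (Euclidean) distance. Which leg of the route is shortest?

C–D

Leg distances:
A→B: 145.3 m
B→C: 371.4 m
C→D: 135.1 m
D→E: 173.8 m
E→F: 419.1 m
F→G: 232.6 m
The shortest leg is C–D at 135.1 m.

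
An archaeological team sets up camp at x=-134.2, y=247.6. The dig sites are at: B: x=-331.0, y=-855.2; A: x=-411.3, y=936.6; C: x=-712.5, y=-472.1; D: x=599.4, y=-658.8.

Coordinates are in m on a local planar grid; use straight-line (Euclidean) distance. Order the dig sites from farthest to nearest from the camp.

D, B, C, A

Distance from the camp at x=-134.2, y=247.6 to each:
D x=599.4, y=-658.8: 1166.1 m
B x=-331.0, y=-855.2: 1120.2 m
C x=-712.5, y=-472.1: 923.3 m
A x=-411.3, y=936.6: 742.6 m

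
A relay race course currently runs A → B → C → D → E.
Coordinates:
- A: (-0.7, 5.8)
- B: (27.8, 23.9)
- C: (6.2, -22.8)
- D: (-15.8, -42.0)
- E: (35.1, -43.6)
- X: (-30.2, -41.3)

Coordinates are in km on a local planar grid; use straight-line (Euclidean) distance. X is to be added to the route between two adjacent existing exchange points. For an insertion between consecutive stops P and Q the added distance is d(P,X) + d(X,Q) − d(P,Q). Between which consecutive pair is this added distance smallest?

Added distance for inserting X between each consecutive pair:
A–B: 109.1 km
B–C: 76.6 km
C–D: 26.0 km
D–E: 28.8 km
Smallest added distance is 26.0 km, inserting between C and D.

between C and D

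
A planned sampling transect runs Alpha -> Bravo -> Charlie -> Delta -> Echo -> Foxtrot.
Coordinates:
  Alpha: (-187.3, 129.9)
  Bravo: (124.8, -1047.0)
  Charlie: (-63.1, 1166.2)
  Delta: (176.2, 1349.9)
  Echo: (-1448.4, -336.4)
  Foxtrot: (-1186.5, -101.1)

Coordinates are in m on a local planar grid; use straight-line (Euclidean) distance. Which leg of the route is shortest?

Charlie–Delta

Leg distances:
Alpha→Bravo: 1217.6 m
Bravo→Charlie: 2221.2 m
Charlie→Delta: 301.7 m
Delta→Echo: 2341.6 m
Echo→Foxtrot: 352.1 m
The shortest leg is Charlie–Delta at 301.7 m.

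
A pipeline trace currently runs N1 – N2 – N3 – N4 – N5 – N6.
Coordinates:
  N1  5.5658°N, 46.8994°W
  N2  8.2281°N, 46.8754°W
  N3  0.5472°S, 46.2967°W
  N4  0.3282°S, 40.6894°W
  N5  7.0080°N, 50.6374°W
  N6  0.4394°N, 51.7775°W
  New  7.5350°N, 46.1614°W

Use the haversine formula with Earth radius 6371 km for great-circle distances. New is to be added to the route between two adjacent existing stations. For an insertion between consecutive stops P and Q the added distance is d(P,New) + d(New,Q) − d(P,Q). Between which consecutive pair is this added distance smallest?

between N2 and N3

Added distance for inserting New between each consecutive pair:
N1–N2: 47.7 km
N2–N3: 31.1 km
N3–N4: 1339.1 km
N4–N5: 189.1 km
N5–N6: 760.9 km
Smallest added distance is 31.1 km, inserting between N2 and N3.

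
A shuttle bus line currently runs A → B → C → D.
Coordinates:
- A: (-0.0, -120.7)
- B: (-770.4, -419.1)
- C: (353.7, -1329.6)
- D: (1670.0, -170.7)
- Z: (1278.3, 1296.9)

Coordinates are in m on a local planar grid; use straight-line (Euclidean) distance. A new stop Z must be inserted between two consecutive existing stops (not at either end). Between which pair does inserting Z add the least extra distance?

between C and D

Added distance for inserting Z between each consecutive pair:
A–B: 3755.1 m
B–C: 4010.3 m
C–D: 2549.7 m
Smallest added distance is 2549.7 m, inserting between C and D.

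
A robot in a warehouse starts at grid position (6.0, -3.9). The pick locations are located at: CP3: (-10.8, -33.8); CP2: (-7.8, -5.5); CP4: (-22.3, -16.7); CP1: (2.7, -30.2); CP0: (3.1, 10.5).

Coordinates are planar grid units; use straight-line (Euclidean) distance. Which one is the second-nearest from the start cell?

Distances from the start cell ((6.0, -3.9)):
CP2: 13.9
CP0: 14.7
CP1: 26.5
CP4: 31.1
CP3: 34.3
The second-nearest is CP0 at 14.7.

CP0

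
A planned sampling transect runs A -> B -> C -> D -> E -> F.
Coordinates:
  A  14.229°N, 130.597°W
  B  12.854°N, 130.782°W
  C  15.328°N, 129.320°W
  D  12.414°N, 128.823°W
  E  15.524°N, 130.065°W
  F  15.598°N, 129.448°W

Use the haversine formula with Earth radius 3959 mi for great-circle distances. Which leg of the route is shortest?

Leg distances:
A→B: 95.8 mi
B→C: 197.0 mi
C→D: 204.1 mi
D→E: 230.5 mi
E→F: 41.4 mi
The shortest leg is E–F at 41.4 mi.

E–F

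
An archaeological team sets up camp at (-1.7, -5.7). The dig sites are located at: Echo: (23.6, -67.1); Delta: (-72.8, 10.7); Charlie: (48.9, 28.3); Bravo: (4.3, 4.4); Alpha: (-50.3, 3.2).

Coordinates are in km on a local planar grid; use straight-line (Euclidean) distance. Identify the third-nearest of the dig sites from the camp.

Charlie

Distance to each, sorted:
Bravo: 11.7 km
Alpha: 49.4 km
Charlie: 61.0 km
Echo: 66.4 km
Delta: 73.0 km
The third-nearest is Charlie at 61.0 km.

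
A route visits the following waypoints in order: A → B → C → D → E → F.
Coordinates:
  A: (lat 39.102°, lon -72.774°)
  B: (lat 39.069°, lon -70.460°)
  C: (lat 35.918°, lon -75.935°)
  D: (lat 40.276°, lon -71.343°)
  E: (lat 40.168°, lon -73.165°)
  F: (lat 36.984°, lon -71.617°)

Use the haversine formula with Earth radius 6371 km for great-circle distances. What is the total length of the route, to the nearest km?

Leg distances:
A→B: 199.8 km  (cumulative 199.8 km)
B→C: 596.5 km  (cumulative 796.3 km)
C→D: 629.3 km  (cumulative 1425.6 km)
D→E: 155.2 km  (cumulative 1580.8 km)
E→F: 378.7 km  (cumulative 1959.5 km)
Total route length ≈ 1959 km.

1959 km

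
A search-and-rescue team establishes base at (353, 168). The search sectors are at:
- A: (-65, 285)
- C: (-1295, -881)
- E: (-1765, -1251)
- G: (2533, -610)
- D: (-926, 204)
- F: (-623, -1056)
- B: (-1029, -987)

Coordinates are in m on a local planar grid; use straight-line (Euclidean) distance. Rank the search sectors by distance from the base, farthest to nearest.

E, G, C, B, F, D, A

Computing each straight-line distance from (353, 168):
E (-1765, -1251): 2549.4 m
G (2533, -610): 2314.7 m
C (-1295, -881): 1953.5 m
B (-1029, -987): 1801.1 m
F (-623, -1056): 1565.5 m
D (-926, 204): 1279.5 m
A (-65, 285): 434.1 m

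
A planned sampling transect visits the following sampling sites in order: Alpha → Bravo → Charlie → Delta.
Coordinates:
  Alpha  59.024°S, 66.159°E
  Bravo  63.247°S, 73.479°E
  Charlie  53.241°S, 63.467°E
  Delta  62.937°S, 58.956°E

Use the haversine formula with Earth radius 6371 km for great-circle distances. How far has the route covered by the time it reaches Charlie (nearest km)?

Leg distances:
Alpha→Bravo: 611.5 km  (cumulative 611.5 km)
Bravo→Charlie: 1254.1 km  (cumulative 1865.7 km)
Cumulative distance at Charlie ≈ 1866 km.

1866 km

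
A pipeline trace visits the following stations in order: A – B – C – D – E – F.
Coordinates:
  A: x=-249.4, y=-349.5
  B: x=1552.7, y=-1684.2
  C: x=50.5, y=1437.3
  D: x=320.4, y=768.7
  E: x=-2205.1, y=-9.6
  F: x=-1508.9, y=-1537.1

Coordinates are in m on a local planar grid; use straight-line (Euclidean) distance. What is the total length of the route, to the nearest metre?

10749 m

Leg distances:
A→B: 2242.5 m  (cumulative 2242.5 m)
B→C: 3464.2 m  (cumulative 5706.7 m)
C→D: 721.0 m  (cumulative 6427.7 m)
D→E: 2642.7 m  (cumulative 9070.4 m)
E→F: 1678.7 m  (cumulative 10749.1 m)
Total route length ≈ 10749 m.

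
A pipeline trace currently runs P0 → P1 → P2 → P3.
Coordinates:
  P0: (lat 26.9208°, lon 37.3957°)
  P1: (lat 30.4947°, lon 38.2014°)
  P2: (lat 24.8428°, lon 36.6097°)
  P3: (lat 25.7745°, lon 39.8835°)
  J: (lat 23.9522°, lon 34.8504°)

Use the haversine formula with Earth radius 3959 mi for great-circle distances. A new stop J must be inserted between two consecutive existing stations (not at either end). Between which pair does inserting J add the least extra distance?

between P1 and P2

Added distance for inserting J between each consecutive pair:
P0–P1: 504.3 mi
P1–P2: 220.8 mi
P2–P3: 252.0 mi
Smallest added distance is 220.8 mi, inserting between P1 and P2.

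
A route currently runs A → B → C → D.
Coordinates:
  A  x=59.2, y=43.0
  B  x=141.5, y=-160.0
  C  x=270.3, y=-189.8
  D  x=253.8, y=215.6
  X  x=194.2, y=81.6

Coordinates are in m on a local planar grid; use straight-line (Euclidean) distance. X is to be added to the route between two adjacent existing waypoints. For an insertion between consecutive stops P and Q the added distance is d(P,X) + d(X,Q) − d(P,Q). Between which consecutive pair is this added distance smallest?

between C and D

Added distance for inserting X between each consecutive pair:
A–B: 168.6 m
B–C: 396.9 m
C–D: 22.8 m
Smallest added distance is 22.8 m, inserting between C and D.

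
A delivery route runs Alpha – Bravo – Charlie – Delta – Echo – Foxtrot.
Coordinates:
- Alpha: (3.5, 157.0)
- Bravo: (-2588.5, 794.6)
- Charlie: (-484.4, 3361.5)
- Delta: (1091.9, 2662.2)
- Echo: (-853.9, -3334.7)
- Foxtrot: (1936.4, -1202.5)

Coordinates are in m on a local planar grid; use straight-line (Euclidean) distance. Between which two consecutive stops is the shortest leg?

Charlie–Delta

Leg distances:
Alpha→Bravo: 2669.3 m
Bravo→Charlie: 3319.1 m
Charlie→Delta: 1724.5 m
Delta→Echo: 6304.7 m
Echo→Foxtrot: 3511.7 m
The shortest leg is Charlie–Delta at 1724.5 m.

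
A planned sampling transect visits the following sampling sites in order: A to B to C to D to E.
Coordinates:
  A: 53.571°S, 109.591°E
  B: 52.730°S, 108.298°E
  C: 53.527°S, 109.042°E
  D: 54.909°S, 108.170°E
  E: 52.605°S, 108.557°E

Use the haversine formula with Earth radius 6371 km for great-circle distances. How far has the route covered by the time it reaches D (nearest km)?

393 km

Leg distances:
A→B: 127.2 km  (cumulative 127.2 km)
B→C: 101.6 km  (cumulative 228.8 km)
C→D: 163.8 km  (cumulative 392.6 km)
Cumulative distance at D ≈ 393 km.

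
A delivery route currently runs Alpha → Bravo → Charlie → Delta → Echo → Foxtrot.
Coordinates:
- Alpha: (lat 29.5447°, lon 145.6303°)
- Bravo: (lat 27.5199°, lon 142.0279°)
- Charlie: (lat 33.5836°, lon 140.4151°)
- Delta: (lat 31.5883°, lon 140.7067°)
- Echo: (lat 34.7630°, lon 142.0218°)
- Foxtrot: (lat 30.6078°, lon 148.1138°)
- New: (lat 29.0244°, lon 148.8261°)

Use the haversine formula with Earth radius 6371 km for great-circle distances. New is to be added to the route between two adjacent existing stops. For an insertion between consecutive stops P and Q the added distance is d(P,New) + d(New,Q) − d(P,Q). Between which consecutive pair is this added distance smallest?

Added distance for inserting New between each consecutive pair:
Alpha–Bravo: 583.9 km
Bravo–Charlie: 940.5 km
Charlie–Delta: 1551.9 km
Delta–Echo: 1361.0 km
Echo–Foxtrot: 360.4 km
Smallest added distance is 360.4 km, inserting between Echo and Foxtrot.

between Echo and Foxtrot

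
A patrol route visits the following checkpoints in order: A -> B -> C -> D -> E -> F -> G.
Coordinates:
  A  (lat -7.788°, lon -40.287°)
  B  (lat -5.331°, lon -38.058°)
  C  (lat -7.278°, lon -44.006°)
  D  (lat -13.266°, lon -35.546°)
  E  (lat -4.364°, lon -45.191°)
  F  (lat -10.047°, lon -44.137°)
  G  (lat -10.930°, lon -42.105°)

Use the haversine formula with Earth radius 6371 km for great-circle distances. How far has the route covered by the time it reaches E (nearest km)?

Leg distances:
A→B: 367.8 km  (cumulative 367.8 km)
B→C: 692.1 km  (cumulative 1059.9 km)
C→D: 1139.8 km  (cumulative 2199.7 km)
D→E: 1449.3 km  (cumulative 3649.0 km)
Cumulative distance at E ≈ 3649 km.

3649 km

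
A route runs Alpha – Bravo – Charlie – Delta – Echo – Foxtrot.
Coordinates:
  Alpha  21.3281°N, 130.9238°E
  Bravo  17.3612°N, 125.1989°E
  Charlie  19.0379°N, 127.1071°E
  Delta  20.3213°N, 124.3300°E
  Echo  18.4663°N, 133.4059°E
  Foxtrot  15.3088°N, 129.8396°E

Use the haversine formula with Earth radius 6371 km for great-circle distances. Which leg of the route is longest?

Leg distances:
Alpha→Bravo: 745.1 km
Bravo→Charlie: 274.6 km
Charlie→Delta: 323.9 km
Delta→Echo: 973.9 km
Echo→Foxtrot: 516.9 km
The longest leg is Delta–Echo at 973.9 km.

Delta–Echo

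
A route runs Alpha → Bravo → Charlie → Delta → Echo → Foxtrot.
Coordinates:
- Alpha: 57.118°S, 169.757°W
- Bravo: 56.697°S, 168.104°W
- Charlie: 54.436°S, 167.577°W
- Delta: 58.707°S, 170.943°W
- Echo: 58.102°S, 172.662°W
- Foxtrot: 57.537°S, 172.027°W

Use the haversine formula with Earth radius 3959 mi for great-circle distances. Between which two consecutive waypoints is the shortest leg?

Leg distances:
Alpha→Bravo: 68.8 mi
Bravo→Charlie: 157.6 mi
Charlie→Delta: 321.6 mi
Delta→Echo: 75.0 mi
Echo→Foxtrot: 45.5 mi
The shortest leg is Echo–Foxtrot at 45.5 mi.

Echo–Foxtrot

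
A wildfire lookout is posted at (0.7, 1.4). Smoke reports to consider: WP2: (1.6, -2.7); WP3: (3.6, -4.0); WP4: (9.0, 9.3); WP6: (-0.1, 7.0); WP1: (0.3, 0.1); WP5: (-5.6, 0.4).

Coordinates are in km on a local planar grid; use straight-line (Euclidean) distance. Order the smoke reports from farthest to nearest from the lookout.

WP4, WP5, WP3, WP6, WP2, WP1

Computing each straight-line distance from (0.7, 1.4):
WP4 (9.0, 9.3): 11.5 km
WP5 (-5.6, 0.4): 6.4 km
WP3 (3.6, -4.0): 6.1 km
WP6 (-0.1, 7.0): 5.7 km
WP2 (1.6, -2.7): 4.2 km
WP1 (0.3, 0.1): 1.4 km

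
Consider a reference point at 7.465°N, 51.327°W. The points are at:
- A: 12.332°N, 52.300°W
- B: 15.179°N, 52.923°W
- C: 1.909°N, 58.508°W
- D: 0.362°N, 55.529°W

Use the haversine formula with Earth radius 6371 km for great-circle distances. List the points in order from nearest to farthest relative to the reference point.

A, B, D, C

Distances from the reference point:
A 12.332°N, 52.300°W: 551.6 km
B 15.179°N, 52.923°W: 875.2 km
D 0.362°N, 55.529°W: 917.0 km
C 1.909°N, 58.508°W: 1007.2 km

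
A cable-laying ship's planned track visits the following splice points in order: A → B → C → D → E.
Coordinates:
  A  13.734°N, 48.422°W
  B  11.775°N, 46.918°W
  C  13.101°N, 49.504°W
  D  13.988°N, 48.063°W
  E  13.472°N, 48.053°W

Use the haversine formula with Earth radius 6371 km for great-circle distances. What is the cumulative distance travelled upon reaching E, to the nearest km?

Leg distances:
A→B: 272.1 km  (cumulative 272.1 km)
B→C: 317.2 km  (cumulative 589.3 km)
C→D: 184.4 km  (cumulative 773.6 km)
D→E: 57.4 km  (cumulative 831.0 km)
Cumulative distance at E ≈ 831 km.

831 km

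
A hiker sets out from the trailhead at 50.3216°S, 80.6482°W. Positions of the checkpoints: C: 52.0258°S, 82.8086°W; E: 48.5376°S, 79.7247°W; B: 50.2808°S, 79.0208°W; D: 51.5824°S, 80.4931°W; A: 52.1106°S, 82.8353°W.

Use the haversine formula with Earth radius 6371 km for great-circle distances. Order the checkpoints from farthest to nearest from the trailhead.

Computing each great-circle distance from 50.3216°S, 80.6482°W:
A 52.1106°S, 82.8353°W: 250.5 km
C 52.0258°S, 82.8086°W: 242.0 km
E 48.5376°S, 79.7247°W: 209.3 km
D 51.5824°S, 80.4931°W: 140.6 km
B 50.2808°S, 79.0208°W: 115.7 km

A, C, E, D, B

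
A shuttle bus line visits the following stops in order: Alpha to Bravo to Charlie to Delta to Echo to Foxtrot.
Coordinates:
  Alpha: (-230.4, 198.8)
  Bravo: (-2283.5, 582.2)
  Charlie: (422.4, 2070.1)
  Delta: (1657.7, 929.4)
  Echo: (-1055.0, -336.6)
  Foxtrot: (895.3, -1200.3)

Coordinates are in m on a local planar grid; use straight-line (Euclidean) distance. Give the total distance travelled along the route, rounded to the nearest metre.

11985 m

Leg distances:
Alpha→Bravo: 2088.6 m  (cumulative 2088.6 m)
Bravo→Charlie: 3088.0 m  (cumulative 5176.6 m)
Charlie→Delta: 1681.4 m  (cumulative 6858.0 m)
Delta→Echo: 2993.6 m  (cumulative 9851.6 m)
Echo→Foxtrot: 2133.0 m  (cumulative 11984.6 m)
Total route length ≈ 11985 m.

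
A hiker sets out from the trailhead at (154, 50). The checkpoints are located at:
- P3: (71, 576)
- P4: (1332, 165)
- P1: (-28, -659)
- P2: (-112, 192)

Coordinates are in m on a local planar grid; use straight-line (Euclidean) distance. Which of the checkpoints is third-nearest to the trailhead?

P1

Distance to each, sorted:
P2: 301.5 m
P3: 532.5 m
P1: 732.0 m
P4: 1183.6 m
The third-nearest is P1 at 732.0 m.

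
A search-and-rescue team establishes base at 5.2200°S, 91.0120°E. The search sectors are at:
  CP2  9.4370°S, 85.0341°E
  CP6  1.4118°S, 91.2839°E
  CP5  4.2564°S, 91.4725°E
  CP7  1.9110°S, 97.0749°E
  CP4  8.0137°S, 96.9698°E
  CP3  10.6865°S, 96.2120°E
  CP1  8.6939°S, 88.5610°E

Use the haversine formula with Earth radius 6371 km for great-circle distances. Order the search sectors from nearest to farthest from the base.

Distance from the base at 5.2200°S, 91.0120°E to each:
CP5 4.2564°S, 91.4725°E: 118.7 km
CP6 1.4118°S, 91.2839°E: 424.5 km
CP1 8.6939°S, 88.5610°E: 471.6 km
CP4 8.0137°S, 96.9698°E: 727.6 km
CP7 1.9110°S, 97.0749°E: 766.8 km
CP2 9.4370°S, 85.0341°E: 808.9 km
CP3 10.6865°S, 96.2120°E: 834.9 km

CP5, CP6, CP1, CP4, CP7, CP2, CP3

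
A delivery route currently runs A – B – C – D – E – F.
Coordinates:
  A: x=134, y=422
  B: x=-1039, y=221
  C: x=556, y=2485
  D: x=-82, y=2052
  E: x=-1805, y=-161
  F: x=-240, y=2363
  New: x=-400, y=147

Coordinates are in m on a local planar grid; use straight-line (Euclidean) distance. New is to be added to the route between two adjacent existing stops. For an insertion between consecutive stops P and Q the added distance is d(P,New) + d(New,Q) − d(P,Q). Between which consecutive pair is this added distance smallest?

between A and B

Added distance for inserting New between each consecutive pair:
A–B: 53.8 m
B–C: 399.7 m
C–D: 3686.2 m
D–E: 565.1 m
E–F: 690.3 m
Smallest added distance is 53.8 m, inserting between A and B.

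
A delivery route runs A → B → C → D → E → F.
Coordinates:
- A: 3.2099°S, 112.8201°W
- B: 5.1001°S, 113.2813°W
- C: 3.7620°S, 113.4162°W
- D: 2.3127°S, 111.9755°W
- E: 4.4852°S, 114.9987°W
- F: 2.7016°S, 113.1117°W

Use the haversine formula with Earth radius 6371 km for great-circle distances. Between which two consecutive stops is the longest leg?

Leg distances:
A→B: 216.3 km
B→C: 149.5 km
C→D: 227.1 km
D→E: 413.5 km
E→F: 288.4 km
The longest leg is D–E at 413.5 km.

D–E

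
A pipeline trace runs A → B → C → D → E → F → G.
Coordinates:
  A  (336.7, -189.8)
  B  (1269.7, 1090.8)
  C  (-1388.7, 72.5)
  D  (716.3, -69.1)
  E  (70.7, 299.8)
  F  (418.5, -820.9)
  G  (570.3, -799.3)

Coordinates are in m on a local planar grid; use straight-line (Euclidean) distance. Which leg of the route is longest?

Leg distances:
A→B: 1584.4 m
B→C: 2846.8 m
C→D: 2109.8 m
D→E: 743.6 m
E→F: 1173.4 m
F→G: 153.3 m
The longest leg is B–C at 2846.8 m.

B–C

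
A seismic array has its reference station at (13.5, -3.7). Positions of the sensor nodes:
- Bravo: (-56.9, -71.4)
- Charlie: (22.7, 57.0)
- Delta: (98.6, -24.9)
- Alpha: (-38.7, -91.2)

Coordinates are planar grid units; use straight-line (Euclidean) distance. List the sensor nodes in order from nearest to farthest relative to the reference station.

Charlie, Delta, Bravo, Alpha

Distance from the reference station at (13.5, -3.7) to each:
Charlie (22.7, 57.0): 61.4
Delta (98.6, -24.9): 87.7
Bravo (-56.9, -71.4): 97.7
Alpha (-38.7, -91.2): 101.9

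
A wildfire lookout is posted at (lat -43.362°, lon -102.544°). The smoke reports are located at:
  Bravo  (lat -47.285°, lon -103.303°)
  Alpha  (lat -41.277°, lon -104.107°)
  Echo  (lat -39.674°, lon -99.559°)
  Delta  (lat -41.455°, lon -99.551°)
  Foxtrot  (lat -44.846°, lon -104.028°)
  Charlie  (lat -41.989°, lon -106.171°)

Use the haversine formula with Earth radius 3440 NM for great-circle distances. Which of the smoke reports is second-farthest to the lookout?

Distance to each, sorted:
Echo: 258.9 NM
Bravo: 237.7 NM
Charlie: 180.1 NM
Delta: 175.2 NM
Alpha: 143.1 NM
Foxtrot: 109.7 NM
The second-farthest is Bravo at 237.7 NM.

Bravo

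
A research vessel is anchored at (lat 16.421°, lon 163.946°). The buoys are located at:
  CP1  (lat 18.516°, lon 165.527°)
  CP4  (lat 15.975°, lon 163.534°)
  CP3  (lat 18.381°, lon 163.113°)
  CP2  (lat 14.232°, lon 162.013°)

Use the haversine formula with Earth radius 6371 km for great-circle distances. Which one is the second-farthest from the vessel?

Distances from the vessel ((lat 16.421°, lon 163.946°)):
CP2: 319.7 km
CP1: 287.0 km
CP3: 235.2 km
CP4: 66.3 km
The second-farthest is CP1 at 287.0 km.

CP1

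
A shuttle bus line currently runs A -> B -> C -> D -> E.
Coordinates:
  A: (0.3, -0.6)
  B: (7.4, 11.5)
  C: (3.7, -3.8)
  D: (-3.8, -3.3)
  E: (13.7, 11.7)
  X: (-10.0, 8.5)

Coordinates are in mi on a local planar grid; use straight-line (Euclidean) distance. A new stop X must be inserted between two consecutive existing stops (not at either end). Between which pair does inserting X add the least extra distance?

Added distance for inserting X between each consecutive pair:
A–B: 17.4 mi
B–C: 20.3 mi
C–D: 24.2 mi
D–E: 14.2 mi
Smallest added distance is 14.2 mi, inserting between D and E.

between D and E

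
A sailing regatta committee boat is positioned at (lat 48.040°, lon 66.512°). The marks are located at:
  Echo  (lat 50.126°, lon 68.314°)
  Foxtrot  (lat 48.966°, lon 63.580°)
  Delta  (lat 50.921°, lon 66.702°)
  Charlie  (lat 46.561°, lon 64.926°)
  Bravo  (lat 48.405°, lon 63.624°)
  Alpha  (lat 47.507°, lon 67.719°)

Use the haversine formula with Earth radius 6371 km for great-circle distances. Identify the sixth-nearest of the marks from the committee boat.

Distance to each, sorted:
Alpha: 107.9 km
Charlie: 203.3 km
Bravo: 217.8 km
Foxtrot: 239.3 km
Echo: 266.5 km
Delta: 320.6 km
The sixth-nearest is Delta at 320.6 km.

Delta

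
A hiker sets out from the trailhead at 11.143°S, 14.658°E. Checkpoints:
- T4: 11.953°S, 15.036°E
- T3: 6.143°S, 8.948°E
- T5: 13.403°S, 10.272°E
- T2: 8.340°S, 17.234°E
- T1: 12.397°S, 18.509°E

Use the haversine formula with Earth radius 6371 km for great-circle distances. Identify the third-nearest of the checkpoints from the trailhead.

Distance to each, sorted:
T4: 99.0 km
T2: 420.5 km
T1: 441.8 km
T5: 538.7 km
T3: 838.4 km
The third-nearest is T1 at 441.8 km.

T1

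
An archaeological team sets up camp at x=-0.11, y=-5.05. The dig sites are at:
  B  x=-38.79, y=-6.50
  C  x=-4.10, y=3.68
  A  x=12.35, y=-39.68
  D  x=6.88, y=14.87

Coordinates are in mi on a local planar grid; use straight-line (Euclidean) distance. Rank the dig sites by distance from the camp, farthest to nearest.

B, A, D, C

Distance from the camp at x=-0.11, y=-5.05 to each:
B x=-38.79, y=-6.50: 38.7 mi
A x=12.35, y=-39.68: 36.8 mi
D x=6.88, y=14.87: 21.1 mi
C x=-4.10, y=3.68: 9.6 mi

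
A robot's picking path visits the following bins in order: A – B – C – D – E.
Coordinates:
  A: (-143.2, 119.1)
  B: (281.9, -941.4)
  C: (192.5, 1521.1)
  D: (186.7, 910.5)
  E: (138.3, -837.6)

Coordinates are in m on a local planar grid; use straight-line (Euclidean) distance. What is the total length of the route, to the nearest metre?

Leg distances:
A→B: 1142.5 m  (cumulative 1142.5 m)
B→C: 2464.1 m  (cumulative 3606.7 m)
C→D: 610.6 m  (cumulative 4217.3 m)
D→E: 1748.8 m  (cumulative 5966.0 m)
Total route length ≈ 5966 m.

5966 m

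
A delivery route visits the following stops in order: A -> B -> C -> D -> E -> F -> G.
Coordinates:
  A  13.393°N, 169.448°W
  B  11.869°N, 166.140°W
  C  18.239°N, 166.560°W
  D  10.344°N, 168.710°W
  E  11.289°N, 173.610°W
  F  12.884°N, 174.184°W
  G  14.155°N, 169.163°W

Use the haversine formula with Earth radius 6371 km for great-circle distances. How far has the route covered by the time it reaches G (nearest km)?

Leg distances:
A→B: 396.9 km  (cumulative 396.9 km)
B→C: 709.7 km  (cumulative 1106.7 km)
C→D: 907.9 km  (cumulative 2014.5 km)
D→E: 545.4 km  (cumulative 2559.9 km)
E→F: 188.0 km  (cumulative 2747.9 km)
F→G: 560.9 km  (cumulative 3308.8 km)
Cumulative distance at G ≈ 3309 km.

3309 km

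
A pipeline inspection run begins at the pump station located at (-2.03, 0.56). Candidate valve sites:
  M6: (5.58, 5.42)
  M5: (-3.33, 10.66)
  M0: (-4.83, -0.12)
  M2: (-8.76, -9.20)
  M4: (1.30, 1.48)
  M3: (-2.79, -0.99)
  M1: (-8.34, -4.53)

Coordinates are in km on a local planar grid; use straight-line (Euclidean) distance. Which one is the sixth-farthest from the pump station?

M0

Distance to each, sorted:
M2: 11.9 km
M5: 10.2 km
M6: 9.0 km
M1: 8.1 km
M4: 3.5 km
M0: 2.9 km
M3: 1.7 km
The sixth-farthest is M0 at 2.9 km.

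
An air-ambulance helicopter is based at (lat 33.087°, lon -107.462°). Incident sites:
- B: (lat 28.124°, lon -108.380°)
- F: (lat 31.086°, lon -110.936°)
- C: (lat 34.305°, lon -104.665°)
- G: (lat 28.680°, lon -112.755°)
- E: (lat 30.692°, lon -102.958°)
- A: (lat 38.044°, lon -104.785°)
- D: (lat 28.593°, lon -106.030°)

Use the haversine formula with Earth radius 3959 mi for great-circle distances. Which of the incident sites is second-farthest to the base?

Distance to each, sorted:
G: 437.2 mi
A: 374.1 mi
B: 347.2 mi
D: 321.9 mi
E: 311.7 mi
F: 245.9 mi
C: 181.5 mi
The second-farthest is A at 374.1 mi.

A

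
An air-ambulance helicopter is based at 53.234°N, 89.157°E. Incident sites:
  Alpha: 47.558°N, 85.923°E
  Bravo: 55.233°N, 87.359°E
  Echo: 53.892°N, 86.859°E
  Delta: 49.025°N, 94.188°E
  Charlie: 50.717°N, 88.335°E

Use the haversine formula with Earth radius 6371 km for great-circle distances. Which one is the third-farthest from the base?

Charlie

Distance to each, sorted:
Alpha: 671.3 km
Delta: 584.8 km
Charlie: 285.5 km
Bravo: 251.1 km
Echo: 168.5 km
The third-farthest is Charlie at 285.5 km.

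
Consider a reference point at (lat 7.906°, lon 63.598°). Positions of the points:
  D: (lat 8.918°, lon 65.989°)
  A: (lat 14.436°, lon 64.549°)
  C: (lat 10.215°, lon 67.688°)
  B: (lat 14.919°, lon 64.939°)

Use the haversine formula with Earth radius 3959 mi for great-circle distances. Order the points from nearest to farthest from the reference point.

Computing each great-circle distance from (lat 7.906°, lon 63.598°):
D (lat 8.918°, lon 65.989°): 177.8 mi
C (lat 10.215°, lon 67.688°): 321.5 mi
A (lat 14.436°, lon 64.549°): 455.8 mi
B (lat 14.919°, lon 64.939°): 493.0 mi

D, C, A, B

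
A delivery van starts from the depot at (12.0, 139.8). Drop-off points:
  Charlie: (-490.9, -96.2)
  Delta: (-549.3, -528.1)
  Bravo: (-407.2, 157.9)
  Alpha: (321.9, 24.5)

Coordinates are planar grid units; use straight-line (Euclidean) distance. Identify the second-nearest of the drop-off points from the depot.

Distances from the depot ((12.0, 139.8)):
Alpha: 330.7
Bravo: 419.6
Charlie: 555.5
Delta: 872.4
The second-nearest is Bravo at 419.6.

Bravo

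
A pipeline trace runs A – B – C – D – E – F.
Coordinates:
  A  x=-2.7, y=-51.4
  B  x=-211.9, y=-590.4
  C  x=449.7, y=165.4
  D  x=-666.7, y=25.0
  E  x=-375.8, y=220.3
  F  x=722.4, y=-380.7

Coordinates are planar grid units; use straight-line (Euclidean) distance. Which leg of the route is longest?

Leg distances:
A→B: 578.2
B→C: 1004.5
C→D: 1125.2
D→E: 350.4
E→F: 1251.9
The longest leg is E–F at 1251.9.

E–F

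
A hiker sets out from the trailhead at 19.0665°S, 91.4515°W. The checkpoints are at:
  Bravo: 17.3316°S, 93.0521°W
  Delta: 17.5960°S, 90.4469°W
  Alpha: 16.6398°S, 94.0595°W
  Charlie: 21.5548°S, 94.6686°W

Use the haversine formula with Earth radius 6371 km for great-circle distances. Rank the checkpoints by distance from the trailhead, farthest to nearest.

Charlie, Alpha, Bravo, Delta

Computing each great-circle distance from 19.0665°S, 91.4515°W:
Charlie 21.5548°S, 94.6686°W: 434.8 km
Alpha 16.6398°S, 94.0595°W: 386.0 km
Bravo 17.3316°S, 93.0521°W: 256.5 km
Delta 17.5960°S, 90.4469°W: 194.9 km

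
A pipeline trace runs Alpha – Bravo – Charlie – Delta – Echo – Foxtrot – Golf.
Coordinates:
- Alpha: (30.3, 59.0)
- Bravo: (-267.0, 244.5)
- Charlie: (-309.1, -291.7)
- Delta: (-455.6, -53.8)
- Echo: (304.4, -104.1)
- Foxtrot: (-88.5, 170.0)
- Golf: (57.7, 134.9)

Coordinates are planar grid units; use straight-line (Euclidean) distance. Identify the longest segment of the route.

Delta–Echo

Leg distances:
Alpha→Bravo: 350.4
Bravo→Charlie: 537.9
Charlie→Delta: 279.4
Delta→Echo: 761.7
Echo→Foxtrot: 479.1
Foxtrot→Golf: 150.4
The longest leg is Delta–Echo at 761.7.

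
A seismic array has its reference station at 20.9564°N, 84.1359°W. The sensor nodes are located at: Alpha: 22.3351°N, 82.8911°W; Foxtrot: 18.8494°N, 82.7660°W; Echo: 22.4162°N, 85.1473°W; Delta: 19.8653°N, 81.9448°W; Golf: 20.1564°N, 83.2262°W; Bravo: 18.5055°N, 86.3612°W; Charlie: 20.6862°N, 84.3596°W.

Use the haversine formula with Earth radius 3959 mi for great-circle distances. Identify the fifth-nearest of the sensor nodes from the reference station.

Distances from the reference station (20.9564°N, 84.1359°W):
Charlie: 23.6 mi
Golf: 80.7 mi
Echo: 120.0 mi
Alpha: 124.4 mi
Delta: 160.7 mi
Foxtrot: 170.6 mi
Bravo: 222.8 mi
The fifth-nearest is Delta at 160.7 mi.

Delta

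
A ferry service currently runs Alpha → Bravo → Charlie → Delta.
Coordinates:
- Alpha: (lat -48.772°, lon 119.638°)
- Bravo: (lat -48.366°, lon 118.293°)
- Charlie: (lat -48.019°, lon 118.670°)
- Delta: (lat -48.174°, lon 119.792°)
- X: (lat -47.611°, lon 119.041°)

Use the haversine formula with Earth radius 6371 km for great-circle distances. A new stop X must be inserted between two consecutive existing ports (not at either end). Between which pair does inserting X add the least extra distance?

Added distance for inserting X between each consecutive pair:
Alpha–Bravo: 128.4 km
Bravo–Charlie: 106.2 km
Charlie–Delta: 52.1 km
Smallest added distance is 52.1 km, inserting between Charlie and Delta.

between Charlie and Delta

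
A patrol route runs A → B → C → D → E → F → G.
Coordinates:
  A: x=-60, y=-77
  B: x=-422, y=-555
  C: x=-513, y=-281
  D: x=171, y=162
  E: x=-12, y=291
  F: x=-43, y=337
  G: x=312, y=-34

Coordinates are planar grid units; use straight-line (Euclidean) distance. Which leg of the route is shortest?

Leg distances:
A→B: 599.6
B→C: 288.7
C→D: 814.9
D→E: 223.9
E→F: 55.5
F→G: 513.5
The shortest leg is E–F at 55.5.

E–F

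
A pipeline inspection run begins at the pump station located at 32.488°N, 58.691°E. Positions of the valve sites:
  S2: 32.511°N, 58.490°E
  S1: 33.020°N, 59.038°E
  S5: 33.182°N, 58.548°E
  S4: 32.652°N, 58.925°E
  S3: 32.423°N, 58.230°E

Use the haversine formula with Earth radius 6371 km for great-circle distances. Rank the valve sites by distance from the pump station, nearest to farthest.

S2, S4, S3, S1, S5

Distances from the pump station:
S2 32.511°N, 58.490°E: 19.0 km
S4 32.652°N, 58.925°E: 28.5 km
S3 32.423°N, 58.230°E: 43.9 km
S1 33.020°N, 59.038°E: 67.5 km
S5 33.182°N, 58.548°E: 78.3 km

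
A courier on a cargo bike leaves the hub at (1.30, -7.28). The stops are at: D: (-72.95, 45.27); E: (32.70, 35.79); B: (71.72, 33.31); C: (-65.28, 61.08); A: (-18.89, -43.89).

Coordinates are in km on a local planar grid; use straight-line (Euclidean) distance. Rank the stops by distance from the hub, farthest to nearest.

Distances from the hub:
C (-65.28, 61.08): 95.4 km
D (-72.95, 45.27): 91.0 km
B (71.72, 33.31): 81.3 km
E (32.70, 35.79): 53.3 km
A (-18.89, -43.89): 41.8 km

C, D, B, E, A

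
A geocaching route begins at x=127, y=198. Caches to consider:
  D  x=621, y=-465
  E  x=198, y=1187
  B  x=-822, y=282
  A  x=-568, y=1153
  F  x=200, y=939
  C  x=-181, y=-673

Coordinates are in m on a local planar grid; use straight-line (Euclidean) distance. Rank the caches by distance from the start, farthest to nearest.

Computing each straight-line distance from x=127, y=198:
A x=-568, y=1153: 1181.1 m
E x=198, y=1187: 991.5 m
B x=-822, y=282: 952.7 m
C x=-181, y=-673: 923.9 m
D x=621, y=-465: 826.8 m
F x=200, y=939: 744.6 m

A, E, B, C, D, F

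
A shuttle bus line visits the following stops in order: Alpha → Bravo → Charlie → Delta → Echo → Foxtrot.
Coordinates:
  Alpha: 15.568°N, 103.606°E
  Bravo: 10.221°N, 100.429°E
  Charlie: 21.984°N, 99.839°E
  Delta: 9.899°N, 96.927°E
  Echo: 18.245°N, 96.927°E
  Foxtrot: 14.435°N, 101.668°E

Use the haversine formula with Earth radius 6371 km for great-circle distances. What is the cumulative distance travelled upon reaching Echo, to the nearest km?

4304 km

Leg distances:
Alpha→Bravo: 687.0 km  (cumulative 687.0 km)
Bravo→Charlie: 1309.5 km  (cumulative 1996.5 km)
Charlie→Delta: 1379.2 km  (cumulative 3375.7 km)
Delta→Echo: 928.0 km  (cumulative 4303.8 km)
Cumulative distance at Echo ≈ 4304 km.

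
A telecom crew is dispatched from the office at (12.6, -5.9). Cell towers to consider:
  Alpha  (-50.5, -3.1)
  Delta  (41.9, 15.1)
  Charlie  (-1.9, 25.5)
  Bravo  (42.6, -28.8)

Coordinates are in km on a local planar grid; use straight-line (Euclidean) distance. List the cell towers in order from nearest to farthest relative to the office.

Distance from the office at (12.6, -5.9) to each:
Charlie (-1.9, 25.5): 34.6 km
Delta (41.9, 15.1): 36.0 km
Bravo (42.6, -28.8): 37.7 km
Alpha (-50.5, -3.1): 63.2 km

Charlie, Delta, Bravo, Alpha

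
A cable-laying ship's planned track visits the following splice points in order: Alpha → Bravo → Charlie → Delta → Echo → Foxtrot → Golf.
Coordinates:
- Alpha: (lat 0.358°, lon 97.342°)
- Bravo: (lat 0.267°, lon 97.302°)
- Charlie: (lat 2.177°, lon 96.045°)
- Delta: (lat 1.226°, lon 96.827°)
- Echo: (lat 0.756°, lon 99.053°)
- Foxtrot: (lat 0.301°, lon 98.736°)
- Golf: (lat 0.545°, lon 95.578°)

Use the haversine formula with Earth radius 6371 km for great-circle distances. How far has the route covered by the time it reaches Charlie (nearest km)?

265 km

Leg distances:
Alpha→Bravo: 11.1 km  (cumulative 11.1 km)
Bravo→Charlie: 254.2 km  (cumulative 265.3 km)
Cumulative distance at Charlie ≈ 265 km.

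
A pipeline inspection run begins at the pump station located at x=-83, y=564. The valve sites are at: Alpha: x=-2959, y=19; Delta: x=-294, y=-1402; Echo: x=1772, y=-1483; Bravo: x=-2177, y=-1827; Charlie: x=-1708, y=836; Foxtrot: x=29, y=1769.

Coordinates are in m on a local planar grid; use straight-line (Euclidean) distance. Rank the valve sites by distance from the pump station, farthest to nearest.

Computing each straight-line distance from x=-83, y=564:
Bravo x=-2177, y=-1827: 3178.3 m
Alpha x=-2959, y=19: 2927.2 m
Echo x=1772, y=-1483: 2762.5 m
Delta x=-294, y=-1402: 1977.3 m
Charlie x=-1708, y=836: 1647.6 m
Foxtrot x=29, y=1769: 1210.2 m

Bravo, Alpha, Echo, Delta, Charlie, Foxtrot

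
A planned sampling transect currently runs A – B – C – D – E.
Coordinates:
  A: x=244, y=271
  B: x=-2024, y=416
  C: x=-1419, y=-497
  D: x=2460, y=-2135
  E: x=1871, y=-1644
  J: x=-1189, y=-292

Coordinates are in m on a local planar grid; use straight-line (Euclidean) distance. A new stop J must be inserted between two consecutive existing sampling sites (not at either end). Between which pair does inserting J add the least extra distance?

Added distance for inserting J between each consecutive pair:
A–B: 361.8 m
B–C: 307.6 m
C–D: 185.4 m
D–E: 6666.6 m
Smallest added distance is 185.4 m, inserting between C and D.

between C and D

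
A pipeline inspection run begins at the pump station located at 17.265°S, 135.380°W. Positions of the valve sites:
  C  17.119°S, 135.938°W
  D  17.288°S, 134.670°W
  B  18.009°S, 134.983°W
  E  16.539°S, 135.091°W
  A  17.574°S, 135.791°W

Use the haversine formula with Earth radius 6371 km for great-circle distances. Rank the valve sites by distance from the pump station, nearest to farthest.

A, C, D, E, B

Distances from the pump station:
A 17.574°S, 135.791°W: 55.5 km
C 17.119°S, 135.938°W: 61.5 km
D 17.288°S, 134.670°W: 75.4 km
E 16.539°S, 135.091°W: 86.4 km
B 18.009°S, 134.983°W: 92.8 km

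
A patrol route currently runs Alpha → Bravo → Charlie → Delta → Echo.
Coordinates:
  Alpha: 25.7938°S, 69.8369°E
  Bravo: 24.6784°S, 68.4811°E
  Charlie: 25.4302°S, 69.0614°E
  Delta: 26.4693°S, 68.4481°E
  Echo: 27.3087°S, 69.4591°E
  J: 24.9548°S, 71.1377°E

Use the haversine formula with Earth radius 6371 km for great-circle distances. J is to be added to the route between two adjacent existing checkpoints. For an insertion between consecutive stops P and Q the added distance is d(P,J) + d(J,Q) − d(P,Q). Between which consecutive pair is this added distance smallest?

Added distance for inserting J between each consecutive pair:
Alpha–Bravo: 246.1 km
Bravo–Charlie: 383.4 km
Charlie–Delta: 402.4 km
Delta–Echo: 491.5 km
Smallest added distance is 246.1 km, inserting between Alpha and Bravo.

between Alpha and Bravo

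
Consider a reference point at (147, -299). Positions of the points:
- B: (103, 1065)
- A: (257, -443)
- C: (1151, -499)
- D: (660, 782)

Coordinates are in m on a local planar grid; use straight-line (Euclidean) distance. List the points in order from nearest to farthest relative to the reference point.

A, C, D, B

Computing each straight-line distance from (147, -299):
A (257, -443): 181.2 m
C (1151, -499): 1023.7 m
D (660, 782): 1196.5 m
B (103, 1065): 1364.7 m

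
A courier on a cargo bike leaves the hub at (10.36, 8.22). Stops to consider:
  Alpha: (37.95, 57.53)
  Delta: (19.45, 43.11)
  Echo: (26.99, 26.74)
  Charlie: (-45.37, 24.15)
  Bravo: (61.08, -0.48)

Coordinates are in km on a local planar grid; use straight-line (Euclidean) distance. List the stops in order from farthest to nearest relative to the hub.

Distances from the hub:
Charlie (-45.37, 24.15): 58.0 km
Alpha (37.95, 57.53): 56.5 km
Bravo (61.08, -0.48): 51.5 km
Delta (19.45, 43.11): 36.1 km
Echo (26.99, 26.74): 24.9 km

Charlie, Alpha, Bravo, Delta, Echo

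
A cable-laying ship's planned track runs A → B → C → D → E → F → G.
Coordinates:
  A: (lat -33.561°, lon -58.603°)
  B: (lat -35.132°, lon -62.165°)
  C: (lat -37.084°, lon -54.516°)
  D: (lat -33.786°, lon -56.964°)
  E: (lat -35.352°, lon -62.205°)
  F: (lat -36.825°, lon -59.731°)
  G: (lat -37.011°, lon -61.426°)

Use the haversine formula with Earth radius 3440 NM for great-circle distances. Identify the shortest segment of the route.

F–G

Leg distances:
A→B: 200.2 NM
B→C: 389.0 NM
C→D: 231.4 NM
D→E: 275.6 NM
E→F: 149.1 NM
F→G: 82.1 NM
The shortest leg is F–G at 82.1 NM.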